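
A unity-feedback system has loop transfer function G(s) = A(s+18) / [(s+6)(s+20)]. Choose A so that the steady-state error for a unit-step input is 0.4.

The open loop has no poles at the origin → type 0 system.
K_p = lim_{s→0} G(s) = A·18 / (6·20) = 0.15·A.
e_ss = 1/(1 + K_p) = 0.4 ⇒ 1 + 0.15·A = 2.5 ⇒ A = 10.

10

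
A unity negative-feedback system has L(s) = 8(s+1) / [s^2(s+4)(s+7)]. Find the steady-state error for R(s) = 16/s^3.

56

System type = 2 (two poles at s=0).
K_a = lim_{s→0} s^2·L(s) = 8·1 / (4·7) = 2/7.
r(t) = 8t^2 gives R(s) = 16/s^3.
e_ss = 16/K_a = 16/(2/7) = 56.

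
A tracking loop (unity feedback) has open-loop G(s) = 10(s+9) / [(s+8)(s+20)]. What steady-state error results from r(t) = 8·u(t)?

No free integrators in G(s): this is a type 0 system.
K_p = lim_{s→0} G(s) = 10·9 / (8·20) = 0.5625.
e_ss = 8/(1 + K_p) = 8/1.5625 = 5.12.

5.12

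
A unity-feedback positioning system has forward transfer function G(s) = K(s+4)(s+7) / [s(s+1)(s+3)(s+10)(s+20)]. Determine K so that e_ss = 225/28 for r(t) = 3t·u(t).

8

System type = 1 (one pole at s=0).
K_v = lim_{s→0} s·G(s) = K·4·7 / (1·3·10·20) = (7/150)·K.
e_ss = 3/K_v = 225/28 ⇒ K_v = 28/75 ⇒ K = (28/75)/(7/150) = 8.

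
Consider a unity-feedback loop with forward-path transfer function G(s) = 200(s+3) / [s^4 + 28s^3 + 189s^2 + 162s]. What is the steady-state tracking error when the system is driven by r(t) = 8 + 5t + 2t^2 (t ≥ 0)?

Lowest-order denominator term is 162s, so the open loop has 1 pole at the origin → type 1 system. Treating each term separately:
  • 8: tracked with zero error.
  • 5t: e_ss = 5/K_v with K_v=100/27 → 1.35.
  • 2t^2: a type-1 system cannot track it, e_ss → ∞.
The unbounded component dominates.

infinity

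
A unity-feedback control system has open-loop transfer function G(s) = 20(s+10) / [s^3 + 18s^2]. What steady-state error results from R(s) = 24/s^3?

The denominator has no term below 18s^2 — 2 poles at s=0, type 2.
K_a = lim_{s→0} s^2·G(s) = 20·10 / 18 = 100/9.
r(t) = 12t^2 gives R(s) = 24/s^3.
e_ss = 24/K_a = 24/(100/9) = 2.16.

2.16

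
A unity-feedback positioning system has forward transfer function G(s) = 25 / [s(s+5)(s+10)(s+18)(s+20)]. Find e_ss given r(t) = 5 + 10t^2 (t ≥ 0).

infinity

One free integrator in G(s): this is a type 1 system. Taking each input component in turn:
  • 5: tracked with zero error.
  • 10t^2: a type-1 system cannot track it, e_ss → ∞.
The unbounded component dominates.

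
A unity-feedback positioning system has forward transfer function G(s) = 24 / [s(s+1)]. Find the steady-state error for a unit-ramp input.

System type = 1 (one pole at s=0).
K_v = lim_{s→0} s·G(s) = 24 / (1) = 24.
e_ss = 1/K_v = 1/24.

1/24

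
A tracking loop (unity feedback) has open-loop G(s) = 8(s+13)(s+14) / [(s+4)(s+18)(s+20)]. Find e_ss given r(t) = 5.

450/181

System type = 0 (no poles at s=0).
K_p = lim_{s→0} G(s) = 8·13·14 / (4·18·20) = 91/90.
e_ss = 5/(1 + K_p) = 5/(181/90) = 450/181.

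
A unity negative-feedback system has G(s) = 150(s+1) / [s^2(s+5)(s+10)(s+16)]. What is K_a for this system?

0.1875

Two free integrators in G(s): this is a type 2 system.
K_a = lim_{s→0} s^2·G(s) = 150·1 / (5·10·16) = 0.1875.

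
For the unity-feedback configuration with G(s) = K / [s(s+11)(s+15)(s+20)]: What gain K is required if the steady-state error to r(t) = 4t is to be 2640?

G(s) has one factor of s in the denominator, so the system is type 1.
K_v = lim_{s→0} s·G(s) = K / (11·15·20) = (1/3300)·K.
e_ss = 4/K_v = 2640 ⇒ K_v = 1/660 ⇒ K = (1/660)/(1/3300) = 5.

5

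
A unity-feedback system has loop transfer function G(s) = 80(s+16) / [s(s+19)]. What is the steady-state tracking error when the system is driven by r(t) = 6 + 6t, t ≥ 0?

57/640

System type = 1 (one pole at s=0). By superposition:
  • 6: tracked with zero error.
  • 6t: e_ss = 6/K_v with K_v=1280/19 → 57/640.
Total e_ss = 57/640.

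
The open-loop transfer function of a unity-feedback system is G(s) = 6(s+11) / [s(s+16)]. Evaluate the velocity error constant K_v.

4.125

The open loop has one pole at the origin → type 1 system.
K_v = lim_{s→0} s·G(s) = 6·11 / (16) = 4.125.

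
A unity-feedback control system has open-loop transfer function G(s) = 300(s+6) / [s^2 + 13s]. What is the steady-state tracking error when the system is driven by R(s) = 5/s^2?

13/360

The denominator has no term below 13s — 1 pole at s=0, type 1.
K_v = lim_{s→0} s·G(s) = 300·6 / 13 = 1800/13.
e_ss = 5/K_v = 5/(1800/13) = 13/360.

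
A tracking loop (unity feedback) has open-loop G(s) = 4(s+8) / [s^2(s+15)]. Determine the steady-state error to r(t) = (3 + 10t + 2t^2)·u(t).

1.875

The open loop has two poles at the origin → type 2 system. Taking each input component in turn:
  • 3: tracked with zero error.
  • 10t: tracked with zero error.
  • 2t^2: e_ss = 4/K_a with K_a=32/15 → 1.875.
Total e_ss = 1.875.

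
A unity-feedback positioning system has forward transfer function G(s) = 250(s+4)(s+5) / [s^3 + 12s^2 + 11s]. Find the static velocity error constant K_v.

The denominator has no term below 11s — 1 pole at s=0, type 1.
K_v = lim_{s→0} s·G(s) = 250·4·5 / 11 = 5000/11.

5000/11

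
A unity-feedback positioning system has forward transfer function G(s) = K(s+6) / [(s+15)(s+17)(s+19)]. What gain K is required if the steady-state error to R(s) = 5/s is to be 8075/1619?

2

System type = 0 (no poles at s=0).
K_p = lim_{s→0} G(s) = K·6 / (15·17·19) = (2/1615)·K.
e_ss = 5/(1 + K_p) = 8075/1619 ⇒ 1 + (2/1615)·K = 1619/1615 ⇒ K = 2.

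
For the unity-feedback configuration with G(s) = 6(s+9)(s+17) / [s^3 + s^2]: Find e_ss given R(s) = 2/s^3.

1/459

Lowest-order denominator term is s^2, so the open loop has 2 poles at the origin → type 2 system.
K_a = lim_{s→0} s^2·G(s) = 6·9·17 / 1 = 918.
r(t) = t^2 gives R(s) = 2/s^3.
e_ss = 2/K_a = 2/918 = 1/459.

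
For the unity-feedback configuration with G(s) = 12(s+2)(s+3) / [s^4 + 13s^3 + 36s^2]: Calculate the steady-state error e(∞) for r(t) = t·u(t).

Factoring s^2 from the denominator leaves a polynomial with constant term 36, so the system is type 2.
A type-2 system has K_v = ∞, so it tracks a ramp input with zero steady-state error.

0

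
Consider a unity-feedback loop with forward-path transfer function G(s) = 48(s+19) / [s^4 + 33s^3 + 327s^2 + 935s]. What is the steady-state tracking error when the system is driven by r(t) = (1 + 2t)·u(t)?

Factoring s from the denominator leaves a polynomial with constant term 935, so the system is type 1. Taking each input component in turn:
  • 1: tracked with zero error.
  • 2t: e_ss = 2/K_v with K_v=912/935 → 935/456.
Total e_ss = 935/456.

935/456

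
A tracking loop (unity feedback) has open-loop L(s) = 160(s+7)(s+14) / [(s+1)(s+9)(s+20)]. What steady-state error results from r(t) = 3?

27/793

No free integrators in L(s): this is a type 0 system.
K_p = lim_{s→0} L(s) = 160·7·14 / (1·9·20) = 784/9.
e_ss = 3/(1 + K_p) = 3/(793/9) = 27/793.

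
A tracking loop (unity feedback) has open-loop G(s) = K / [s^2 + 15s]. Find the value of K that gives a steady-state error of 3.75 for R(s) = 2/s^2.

Lowest-order denominator term is 15s, so the open loop has 1 pole at the origin → type 1 system.
K_v = lim_{s→0} s·G(s) = K / 15 = (1/15)·K.
e_ss = 2/K_v = 3.75 ⇒ K_v = 8/15 ⇒ K = (8/15)/(1/15) = 8.

8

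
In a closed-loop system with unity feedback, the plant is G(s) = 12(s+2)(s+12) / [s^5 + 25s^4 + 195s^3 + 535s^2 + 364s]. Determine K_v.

Factoring s from the denominator leaves a polynomial with constant term 364, so the system is type 1.
K_v = lim_{s→0} s·G(s) = 12·2·12 / 364 = 72/91.

72/91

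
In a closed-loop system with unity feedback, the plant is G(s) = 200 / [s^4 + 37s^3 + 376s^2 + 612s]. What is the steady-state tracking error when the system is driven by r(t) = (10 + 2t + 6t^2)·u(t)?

The denominator has no term below 612s — 1 pole at s=0, type 1. Treating each term separately:
  • 10: tracked with zero error.
  • 2t: e_ss = 2/K_v with K_v=50/153 → 6.12.
  • 6t^2: a type-1 system cannot track it, e_ss → ∞.
The unbounded component dominates.

infinity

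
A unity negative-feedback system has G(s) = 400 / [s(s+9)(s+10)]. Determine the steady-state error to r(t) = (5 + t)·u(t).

System type = 1 (one pole at s=0). Treating each term separately:
  • 5: tracked with zero error.
  • t: e_ss = 1/K_v with K_v=40/9 → 0.225.
Total e_ss = 0.225.

0.225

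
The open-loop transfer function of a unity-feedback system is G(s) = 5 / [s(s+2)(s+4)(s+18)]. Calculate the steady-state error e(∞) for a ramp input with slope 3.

One free integrator in G(s): this is a type 1 system.
K_v = lim_{s→0} s·G(s) = 5 / (2·4·18) = 5/144.
e_ss = 3/K_v = 3/(5/144) = 86.4.

86.4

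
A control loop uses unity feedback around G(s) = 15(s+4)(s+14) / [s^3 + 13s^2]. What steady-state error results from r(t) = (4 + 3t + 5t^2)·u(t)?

Lowest-order denominator term is 13s^2, so the open loop has 2 poles at the origin → type 2 system. By superposition:
  • 4: tracked with zero error.
  • 3t: tracked with zero error.
  • 5t^2: e_ss = 10/K_a with K_a=840/13 → 13/84.
Total e_ss = 13/84.

13/84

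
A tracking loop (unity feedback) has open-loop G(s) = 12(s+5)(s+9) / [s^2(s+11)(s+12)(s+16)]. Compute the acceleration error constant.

45/176

Two free integrators in G(s): this is a type 2 system.
K_a = lim_{s→0} s^2·G(s) = 12·5·9 / (11·12·16) = 45/176.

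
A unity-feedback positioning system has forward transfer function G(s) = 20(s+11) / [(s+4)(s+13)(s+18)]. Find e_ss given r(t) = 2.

System type = 0 (no poles at s=0).
K_p = lim_{s→0} G(s) = 20·11 / (4·13·18) = 55/234.
e_ss = 2/(1 + K_p) = 2/(289/234) = 468/289.

468/289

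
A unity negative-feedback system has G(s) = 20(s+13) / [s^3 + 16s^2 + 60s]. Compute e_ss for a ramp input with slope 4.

The denominator has no term below 60s — 1 pole at s=0, type 1.
K_v = lim_{s→0} s·G(s) = 20·13 / 60 = 13/3.
e_ss = 4/K_v = 4/(13/3) = 12/13.

12/13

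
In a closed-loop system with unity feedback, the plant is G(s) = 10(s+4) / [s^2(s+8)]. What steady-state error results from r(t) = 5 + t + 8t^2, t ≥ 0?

3.2

G(s) has two factors of s in the denominator, so the system is type 2. Treating each term separately:
  • 5: tracked with zero error.
  • t: tracked with zero error.
  • 8t^2: e_ss = 16/K_a with K_a=5 → 3.2.
Total e_ss = 3.2.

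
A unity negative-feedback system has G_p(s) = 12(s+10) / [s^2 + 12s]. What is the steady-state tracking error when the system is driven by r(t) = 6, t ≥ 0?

The denominator has no term below 12s — 1 pole at s=0, type 1.
K_p = ∞ for a type-1 system; e_ss to a step is zero.

0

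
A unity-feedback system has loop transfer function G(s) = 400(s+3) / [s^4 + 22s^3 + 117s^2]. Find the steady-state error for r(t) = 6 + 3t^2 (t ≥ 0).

0.585

Factoring s^2 from the denominator leaves a polynomial with constant term 117, so the system is type 2. By superposition:
  • 6: tracked with zero error.
  • 3t^2: e_ss = 6/K_a with K_a=400/39 → 0.585.
Total e_ss = 0.585.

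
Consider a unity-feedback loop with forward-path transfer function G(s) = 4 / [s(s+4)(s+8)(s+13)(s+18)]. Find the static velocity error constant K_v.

The open loop has one pole at the origin → type 1 system.
K_v = lim_{s→0} s·G(s) = 4 / (4·8·13·18) = 1/1872.

1/1872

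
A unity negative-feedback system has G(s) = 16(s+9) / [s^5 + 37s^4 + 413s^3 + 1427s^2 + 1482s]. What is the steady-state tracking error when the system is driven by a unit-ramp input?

247/24

Factoring s from the denominator leaves a polynomial with constant term 1482, so the system is type 1.
K_v = lim_{s→0} s·G(s) = 16·9 / 1482 = 24/247.
e_ss = 1/K_v = 1/(24/247) = 247/24.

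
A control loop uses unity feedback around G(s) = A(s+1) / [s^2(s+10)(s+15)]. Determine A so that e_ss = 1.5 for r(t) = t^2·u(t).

200

The open loop has two poles at the origin → type 2 system.
K_a = lim_{s→0} s^2·G(s) = A·1 / (10·15) = (1/150)·A.
e_ss = 2/K_a = 1.5 ⇒ K_a = 4/3 ⇒ A = (4/3)/(1/150) = 200.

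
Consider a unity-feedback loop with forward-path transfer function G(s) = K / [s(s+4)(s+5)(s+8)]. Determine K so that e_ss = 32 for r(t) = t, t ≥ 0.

System type = 1 (one pole at s=0).
K_v = lim_{s→0} s·G(s) = K / (4·5·8) = (1/160)·K.
e_ss = 1/K_v = 32 ⇒ K_v = 1/32 ⇒ K = (1/32)/(1/160) = 5.

5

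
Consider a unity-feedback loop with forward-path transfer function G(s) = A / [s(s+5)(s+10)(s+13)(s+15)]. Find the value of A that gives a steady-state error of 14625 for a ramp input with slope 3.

2

The open loop has one pole at the origin → type 1 system.
K_v = lim_{s→0} s·G(s) = A / (5·10·13·15) = (1/9750)·A.
e_ss = 3/K_v = 14625 ⇒ K_v = 1/4875 ⇒ A = (1/4875)/(1/9750) = 2.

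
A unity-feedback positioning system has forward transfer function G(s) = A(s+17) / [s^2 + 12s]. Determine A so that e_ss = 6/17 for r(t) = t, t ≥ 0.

2

Lowest-order denominator term is 12s, so the open loop has 1 pole at the origin → type 1 system.
K_v = lim_{s→0} s·G(s) = A·17 / 12 = (17/12)·A.
e_ss = 1/K_v = 6/17 ⇒ K_v = 17/6 ⇒ A = (17/6)/(17/12) = 2.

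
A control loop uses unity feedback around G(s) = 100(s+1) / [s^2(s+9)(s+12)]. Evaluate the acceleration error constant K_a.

25/27

G(s) has two factors of s in the denominator, so the system is type 2.
K_a = lim_{s→0} s^2·G(s) = 100·1 / (9·12) = 25/27.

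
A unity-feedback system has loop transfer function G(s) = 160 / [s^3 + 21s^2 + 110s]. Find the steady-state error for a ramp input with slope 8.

5.5

The denominator has no term below 110s — 1 pole at s=0, type 1.
K_v = lim_{s→0} s·G(s) = 160 / 110 = 16/11.
e_ss = 8/K_v = 8/(16/11) = 5.5.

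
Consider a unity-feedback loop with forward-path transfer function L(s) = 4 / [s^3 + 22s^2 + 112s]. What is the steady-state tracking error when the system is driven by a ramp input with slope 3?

The denominator has no term below 112s — 1 pole at s=0, type 1.
K_v = lim_{s→0} s·L(s) = 4 / 112 = 1/28.
e_ss = 3/K_v = 3/(1/28) = 84.

84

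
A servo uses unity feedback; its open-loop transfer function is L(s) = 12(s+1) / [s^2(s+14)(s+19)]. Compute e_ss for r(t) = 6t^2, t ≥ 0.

System type = 2 (two poles at s=0).
K_a = lim_{s→0} s^2·L(s) = 12·1 / (14·19) = 6/133.
r(t) = 6t^2 gives R(s) = 12/s^3.
e_ss = 12/K_a = 12/(6/133) = 266.

266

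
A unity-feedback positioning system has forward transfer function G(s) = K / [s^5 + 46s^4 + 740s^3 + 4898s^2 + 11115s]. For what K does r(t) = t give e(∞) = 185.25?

The denominator has no term below 11115s — 1 pole at s=0, type 1.
K_v = lim_{s→0} s·G(s) = K / 11115 = (1/11115)·K.
e_ss = 1/K_v = 185.25 ⇒ K_v = 4/741 ⇒ K = (4/741)/(1/11115) = 60.

60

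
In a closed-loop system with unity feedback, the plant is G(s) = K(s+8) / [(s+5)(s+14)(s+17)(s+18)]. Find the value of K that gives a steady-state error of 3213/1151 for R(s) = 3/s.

The open loop has no poles at the origin → type 0 system.
K_p = lim_{s→0} G(s) = K·8 / (5·14·17·18) = (2/5355)·K.
e_ss = 3/(1 + K_p) = 3213/1151 ⇒ 1 + (2/5355)·K = 1151/1071 ⇒ K = 200.

200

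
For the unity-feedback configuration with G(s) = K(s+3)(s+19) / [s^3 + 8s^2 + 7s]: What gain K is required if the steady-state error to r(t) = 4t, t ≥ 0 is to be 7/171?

12

Factoring s from the denominator leaves a polynomial with constant term 7, so the system is type 1.
K_v = lim_{s→0} s·G(s) = K·3·19 / 7 = (57/7)·K.
e_ss = 4/K_v = 7/171 ⇒ K_v = 684/7 ⇒ K = (684/7)/(57/7) = 12.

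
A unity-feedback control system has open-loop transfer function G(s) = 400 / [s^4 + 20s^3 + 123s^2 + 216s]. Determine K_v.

The denominator has no term below 216s — 1 pole at s=0, type 1.
K_v = lim_{s→0} s·G(s) = 400 / 216 = 50/27.

50/27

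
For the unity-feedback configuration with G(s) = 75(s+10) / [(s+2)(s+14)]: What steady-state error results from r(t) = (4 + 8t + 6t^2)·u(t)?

The open loop has no poles at the origin → type 0 system. Taking each input component in turn:
  • 4: e_ss = 4/(1+K_p) with K_p=375/14 → 56/389.
  • 8t: a type-0 system cannot track it, e_ss → ∞.
  • 6t^2: a type-0 system cannot track it, e_ss → ∞.
The unbounded component dominates.

infinity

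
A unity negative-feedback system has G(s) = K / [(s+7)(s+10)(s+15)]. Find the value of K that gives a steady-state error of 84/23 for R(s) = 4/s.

100

G(s) has no factors of s in the denominator, so the system is type 0.
K_p = lim_{s→0} G(s) = K / (7·10·15) = (1/1050)·K.
e_ss = 4/(1 + K_p) = 84/23 ⇒ 1 + (1/1050)·K = 23/21 ⇒ K = 100.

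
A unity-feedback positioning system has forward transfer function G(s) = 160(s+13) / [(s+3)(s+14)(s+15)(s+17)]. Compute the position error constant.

The open loop has no poles at the origin → type 0 system.
K_p = lim_{s→0} G(s) = 160·13 / (3·14·15·17) = 208/1071.

208/1071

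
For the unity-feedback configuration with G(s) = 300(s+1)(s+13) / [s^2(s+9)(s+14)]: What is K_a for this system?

650/21

The open loop has two poles at the origin → type 2 system.
K_a = lim_{s→0} s^2·G(s) = 300·1·13 / (9·14) = 650/21.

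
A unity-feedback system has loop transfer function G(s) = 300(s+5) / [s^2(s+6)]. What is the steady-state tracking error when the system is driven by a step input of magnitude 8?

System type = 2 (two poles at s=0).
A type-2 system has K_p = ∞, so it tracks a step input with zero steady-state error.

0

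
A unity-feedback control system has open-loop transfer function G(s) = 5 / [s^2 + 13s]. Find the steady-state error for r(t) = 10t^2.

infinity

The denominator has no term below 13s — 1 pole at s=0, type 1.
For a type-1 system K_a = 0, so e_ss to a parabolic input is unbounded.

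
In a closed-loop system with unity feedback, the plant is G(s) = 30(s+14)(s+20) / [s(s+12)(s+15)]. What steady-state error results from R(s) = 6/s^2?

The open loop has one pole at the origin → type 1 system.
K_v = lim_{s→0} s·G(s) = 30·14·20 / (12·15) = 140/3.
e_ss = 6/K_v = 6/(140/3) = 9/70.

9/70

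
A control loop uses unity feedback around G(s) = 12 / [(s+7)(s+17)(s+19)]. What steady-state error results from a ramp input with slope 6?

No free integrators in G(s): this is a type 0 system.
K_v = lim_{s→0} s·G(s) = 0; the steady-state error to this ramp input grows without bound.

infinity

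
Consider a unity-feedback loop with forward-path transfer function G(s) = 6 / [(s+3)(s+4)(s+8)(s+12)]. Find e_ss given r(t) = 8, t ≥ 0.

No free integrators in G(s): this is a type 0 system.
K_p = lim_{s→0} G(s) = 6 / (3·4·8·12) = 1/192.
e_ss = 8/(1 + K_p) = 8/(193/192) = 1536/193.

1536/193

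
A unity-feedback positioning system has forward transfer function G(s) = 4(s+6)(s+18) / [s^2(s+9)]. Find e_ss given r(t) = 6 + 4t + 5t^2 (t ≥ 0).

5/24

System type = 2 (two poles at s=0). Treating each term separately:
  • 6: tracked with zero error.
  • 4t: tracked with zero error.
  • 5t^2: e_ss = 10/K_a with K_a=48 → 5/24.
Total e_ss = 5/24.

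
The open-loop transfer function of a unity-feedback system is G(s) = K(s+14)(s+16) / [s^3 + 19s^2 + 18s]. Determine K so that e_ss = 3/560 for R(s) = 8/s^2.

The denominator has no term below 18s — 1 pole at s=0, type 1.
K_v = lim_{s→0} s·G(s) = K·14·16 / 18 = (112/9)·K.
e_ss = 8/K_v = 3/560 ⇒ K_v = 4480/3 ⇒ K = (4480/3)/(112/9) = 120.

120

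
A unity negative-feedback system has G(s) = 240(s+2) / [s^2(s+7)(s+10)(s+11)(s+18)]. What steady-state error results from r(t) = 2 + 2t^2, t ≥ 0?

115.5

System type = 2 (two poles at s=0). By superposition:
  • 2: tracked with zero error.
  • 2t^2: e_ss = 4/K_a with K_a=8/231 → 115.5.
Total e_ss = 115.5.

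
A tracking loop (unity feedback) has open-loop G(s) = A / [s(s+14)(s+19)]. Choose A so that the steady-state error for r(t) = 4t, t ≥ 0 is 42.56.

One free integrator in G(s): this is a type 1 system.
K_v = lim_{s→0} s·G(s) = A / (14·19) = (1/266)·A.
e_ss = 4/K_v = 42.56 ⇒ K_v = 25/266 ⇒ A = (25/266)/(1/266) = 25.

25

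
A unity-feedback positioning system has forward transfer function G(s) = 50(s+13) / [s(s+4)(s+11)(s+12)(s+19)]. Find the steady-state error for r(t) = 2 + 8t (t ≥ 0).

The open loop has one pole at the origin → type 1 system. Taking each input component in turn:
  • 2: tracked with zero error.
  • 8t: e_ss = 8/K_v with K_v=325/5016 → 40128/325.
Total e_ss = 40128/325.

40128/325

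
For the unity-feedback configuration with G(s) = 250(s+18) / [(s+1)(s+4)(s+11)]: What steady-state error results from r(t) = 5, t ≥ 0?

No free integrators in G(s): this is a type 0 system.
K_p = lim_{s→0} G(s) = 250·18 / (1·4·11) = 1125/11.
e_ss = 5/(1 + K_p) = 5/(1136/11) = 55/1136.

55/1136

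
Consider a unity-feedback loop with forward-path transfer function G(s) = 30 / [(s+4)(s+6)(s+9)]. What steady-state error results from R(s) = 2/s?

The open loop has no poles at the origin → type 0 system.
K_p = lim_{s→0} G(s) = 30 / (4·6·9) = 5/36.
e_ss = 2/(1 + K_p) = 2/(41/36) = 72/41.

72/41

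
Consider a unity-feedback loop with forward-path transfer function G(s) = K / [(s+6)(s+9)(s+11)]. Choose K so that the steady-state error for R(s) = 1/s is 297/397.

System type = 0 (no poles at s=0).
K_p = lim_{s→0} G(s) = K / (6·9·11) = (1/594)·K.
e_ss = 1/(1 + K_p) = 297/397 ⇒ 1 + (1/594)·K = 397/297 ⇒ K = 200.

200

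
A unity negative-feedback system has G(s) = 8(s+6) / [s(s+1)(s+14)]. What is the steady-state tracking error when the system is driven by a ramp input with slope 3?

The open loop has one pole at the origin → type 1 system.
K_v = lim_{s→0} s·G(s) = 8·6 / (1·14) = 24/7.
e_ss = 3/K_v = 3/(24/7) = 0.875.

0.875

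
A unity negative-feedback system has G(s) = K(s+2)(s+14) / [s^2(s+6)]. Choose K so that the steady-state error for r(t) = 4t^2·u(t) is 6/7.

2

The open loop has two poles at the origin → type 2 system.
K_a = lim_{s→0} s^2·G(s) = K·2·14 / (6) = (14/3)·K.
e_ss = 8/K_a = 6/7 ⇒ K_a = 28/3 ⇒ K = (28/3)/(14/3) = 2.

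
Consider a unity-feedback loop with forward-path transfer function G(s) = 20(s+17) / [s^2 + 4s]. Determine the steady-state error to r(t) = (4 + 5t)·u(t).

Lowest-order denominator term is 4s, so the open loop has 1 pole at the origin → type 1 system. By superposition:
  • 4: tracked with zero error.
  • 5t: e_ss = 5/K_v with K_v=85 → 1/17.
Total e_ss = 1/17.

1/17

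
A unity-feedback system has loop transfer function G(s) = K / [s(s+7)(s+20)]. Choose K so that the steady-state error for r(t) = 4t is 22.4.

25

One free integrator in G(s): this is a type 1 system.
K_v = lim_{s→0} s·G(s) = K / (7·20) = (1/140)·K.
e_ss = 4/K_v = 22.4 ⇒ K_v = 5/28 ⇒ K = (5/28)/(1/140) = 25.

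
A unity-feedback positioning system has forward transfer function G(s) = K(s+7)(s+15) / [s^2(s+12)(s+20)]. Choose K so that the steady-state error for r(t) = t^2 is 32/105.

The open loop has two poles at the origin → type 2 system.
K_a = lim_{s→0} s^2·G(s) = K·7·15 / (12·20) = 0.4375·K.
e_ss = 2/K_a = 32/105 ⇒ K_a = 6.5625 ⇒ K = 6.5625/0.4375 = 15.

15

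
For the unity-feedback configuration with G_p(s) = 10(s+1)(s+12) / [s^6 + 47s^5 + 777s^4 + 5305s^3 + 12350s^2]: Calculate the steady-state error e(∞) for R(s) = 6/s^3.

The denominator has no term below 12350s^2 — 2 poles at s=0, type 2.
K_a = lim_{s→0} s^2·G_p(s) = 10·1·12 / 12350 = 12/1235.
r(t) = 3t^2 gives R(s) = 6/s^3.
e_ss = 6/K_a = 6/(12/1235) = 617.5.

617.5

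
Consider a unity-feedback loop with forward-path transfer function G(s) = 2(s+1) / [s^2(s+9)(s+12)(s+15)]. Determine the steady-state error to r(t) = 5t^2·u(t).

8100

G(s) has two factors of s in the denominator, so the system is type 2.
K_a = lim_{s→0} s^2·G(s) = 2·1 / (9·12·15) = 1/810.
r(t) = 5t^2 gives R(s) = 10/s^3.
e_ss = 10/K_a = 10/(1/810) = 8100.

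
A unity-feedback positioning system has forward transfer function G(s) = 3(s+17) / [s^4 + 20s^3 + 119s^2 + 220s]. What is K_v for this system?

Lowest-order denominator term is 220s, so the open loop has 1 pole at the origin → type 1 system.
K_v = lim_{s→0} s·G(s) = 3·17 / 220 = 51/220.

51/220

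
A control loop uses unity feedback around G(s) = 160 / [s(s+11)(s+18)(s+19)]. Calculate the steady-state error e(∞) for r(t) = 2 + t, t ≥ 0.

System type = 1 (one pole at s=0). Taking each input component in turn:
  • 2: tracked with zero error.
  • t: e_ss = 1/K_v with K_v=80/1881 → 23.5125.
Total e_ss = 23.5125.

23.5125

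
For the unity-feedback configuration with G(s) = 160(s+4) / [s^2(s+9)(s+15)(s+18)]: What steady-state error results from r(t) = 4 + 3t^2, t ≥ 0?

729/32

System type = 2 (two poles at s=0). Treating each term separately:
  • 4: tracked with zero error.
  • 3t^2: e_ss = 6/K_a with K_a=64/243 → 729/32.
Total e_ss = 729/32.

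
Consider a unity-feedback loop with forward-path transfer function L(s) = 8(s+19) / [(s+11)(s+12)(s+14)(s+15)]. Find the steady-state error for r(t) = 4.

3465/871

The open loop has no poles at the origin → type 0 system.
K_p = lim_{s→0} L(s) = 8·19 / (11·12·14·15) = 19/3465.
e_ss = 4/(1 + K_p) = 4/(3484/3465) = 3465/871.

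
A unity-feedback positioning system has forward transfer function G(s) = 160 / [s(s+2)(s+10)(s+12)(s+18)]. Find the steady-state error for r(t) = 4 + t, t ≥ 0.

G(s) has one factor of s in the denominator, so the system is type 1. By superposition:
  • 4: tracked with zero error.
  • t: e_ss = 1/K_v with K_v=1/27 → 27.
Total e_ss = 27.

27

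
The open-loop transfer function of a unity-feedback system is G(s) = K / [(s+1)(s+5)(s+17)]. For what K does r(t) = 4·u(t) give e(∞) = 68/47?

The open loop has no poles at the origin → type 0 system.
K_p = lim_{s→0} G(s) = K / (1·5·17) = (1/85)·K.
e_ss = 4/(1 + K_p) = 68/47 ⇒ 1 + (1/85)·K = 47/17 ⇒ K = 150.

150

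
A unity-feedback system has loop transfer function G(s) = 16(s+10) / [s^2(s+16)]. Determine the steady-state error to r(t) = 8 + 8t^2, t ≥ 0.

System type = 2 (two poles at s=0). By superposition:
  • 8: tracked with zero error.
  • 8t^2: e_ss = 16/K_a with K_a=10 → 1.6.
Total e_ss = 1.6.

1.6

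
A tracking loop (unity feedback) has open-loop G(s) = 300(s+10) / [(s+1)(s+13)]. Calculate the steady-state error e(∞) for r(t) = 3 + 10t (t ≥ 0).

infinity

No free integrators in G(s): this is a type 0 system. Treating each term separately:
  • 3: e_ss = 3/(1+K_p) with K_p=3000/13 → 39/3013.
  • 10t: a type-0 system cannot track it, e_ss → ∞.
The unbounded component dominates.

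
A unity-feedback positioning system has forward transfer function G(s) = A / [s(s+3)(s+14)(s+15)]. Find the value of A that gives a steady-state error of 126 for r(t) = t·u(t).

5

One free integrator in G(s): this is a type 1 system.
K_v = lim_{s→0} s·G(s) = A / (3·14·15) = (1/630)·A.
e_ss = 1/K_v = 126 ⇒ K_v = 1/126 ⇒ A = (1/126)/(1/630) = 5.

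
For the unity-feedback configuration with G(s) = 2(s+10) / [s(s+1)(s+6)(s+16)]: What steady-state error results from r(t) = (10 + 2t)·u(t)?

9.6

The open loop has one pole at the origin → type 1 system. Treating each term separately:
  • 10: tracked with zero error.
  • 2t: e_ss = 2/K_v with K_v=5/24 → 9.6.
Total e_ss = 9.6.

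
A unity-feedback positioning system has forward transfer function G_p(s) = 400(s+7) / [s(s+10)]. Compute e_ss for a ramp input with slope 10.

1/28

One free integrator in G_p(s): this is a type 1 system.
K_v = lim_{s→0} s·G_p(s) = 400·7 / (10) = 280.
e_ss = 10/K_v = 10/280 = 1/28.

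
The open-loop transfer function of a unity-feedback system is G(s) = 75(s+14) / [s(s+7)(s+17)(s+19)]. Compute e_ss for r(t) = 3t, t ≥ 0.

The open loop has one pole at the origin → type 1 system.
K_v = lim_{s→0} s·G(s) = 75·14 / (7·17·19) = 150/323.
e_ss = 3/K_v = 3/(150/323) = 6.46.

6.46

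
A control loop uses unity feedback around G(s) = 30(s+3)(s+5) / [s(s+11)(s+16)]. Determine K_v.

225/88

One free integrator in G(s): this is a type 1 system.
K_v = lim_{s→0} s·G(s) = 30·3·5 / (11·16) = 225/88.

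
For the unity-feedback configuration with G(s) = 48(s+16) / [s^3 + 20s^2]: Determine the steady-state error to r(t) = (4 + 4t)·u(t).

Factoring s^2 from the denominator leaves a polynomial with constant term 20, so the system is type 2. Treating each term separately:
  • 4: tracked with zero error.
  • 4t: tracked with zero error.
Total e_ss = 0.

0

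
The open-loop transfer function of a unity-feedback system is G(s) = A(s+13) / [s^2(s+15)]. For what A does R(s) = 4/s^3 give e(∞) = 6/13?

The open loop has two poles at the origin → type 2 system.
K_a = lim_{s→0} s^2·G(s) = A·13 / (15) = (13/15)·A.
e_ss = 4/K_a = 6/13 ⇒ K_a = 26/3 ⇒ A = (26/3)/(13/15) = 10.

10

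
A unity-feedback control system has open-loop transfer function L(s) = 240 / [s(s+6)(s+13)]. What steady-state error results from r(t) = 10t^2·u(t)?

L(s) has one factor of s in the denominator, so the system is type 1.
For a type-1 system K_a = 0, so e_ss to a parabolic input is unbounded.

infinity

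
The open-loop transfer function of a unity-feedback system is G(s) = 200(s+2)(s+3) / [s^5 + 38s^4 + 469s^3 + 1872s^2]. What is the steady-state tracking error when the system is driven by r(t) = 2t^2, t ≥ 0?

6.24

The denominator has no term below 1872s^2 — 2 poles at s=0, type 2.
K_a = lim_{s→0} s^2·G(s) = 200·2·3 / 1872 = 25/39.
r(t) = 2t^2 gives R(s) = 4/s^3.
e_ss = 4/K_a = 4/(25/39) = 6.24.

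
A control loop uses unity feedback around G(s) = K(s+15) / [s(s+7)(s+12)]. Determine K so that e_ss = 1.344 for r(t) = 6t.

25

One free integrator in G(s): this is a type 1 system.
K_v = lim_{s→0} s·G(s) = K·15 / (7·12) = (5/28)·K.
e_ss = 6/K_v = 1.344 ⇒ K_v = 125/28 ⇒ K = (125/28)/(5/28) = 25.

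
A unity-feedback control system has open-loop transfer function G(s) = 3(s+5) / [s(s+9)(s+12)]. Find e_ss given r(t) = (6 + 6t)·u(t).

43.2

One free integrator in G(s): this is a type 1 system. Treating each term separately:
  • 6: tracked with zero error.
  • 6t: e_ss = 6/K_v with K_v=5/36 → 43.2.
Total e_ss = 43.2.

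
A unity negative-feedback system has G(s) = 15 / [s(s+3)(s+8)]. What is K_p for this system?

K_p = lim_{s→0} G(s); with 1 pole at the origin the limit diverges, so K_p = ∞.

infinity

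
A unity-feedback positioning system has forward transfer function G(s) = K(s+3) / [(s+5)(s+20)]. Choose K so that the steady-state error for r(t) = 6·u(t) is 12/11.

No free integrators in G(s): this is a type 0 system.
K_p = lim_{s→0} G(s) = K·3 / (5·20) = 0.03·K.
e_ss = 6/(1 + K_p) = 12/11 ⇒ 1 + 0.03·K = 5.5 ⇒ K = 150.

150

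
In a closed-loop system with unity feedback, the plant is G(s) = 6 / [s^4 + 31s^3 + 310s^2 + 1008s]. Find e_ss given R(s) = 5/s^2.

840

Factoring s from the denominator leaves a polynomial with constant term 1008, so the system is type 1.
K_v = lim_{s→0} s·G(s) = 6 / 1008 = 1/168.
e_ss = 5/K_v = 5/(1/168) = 840.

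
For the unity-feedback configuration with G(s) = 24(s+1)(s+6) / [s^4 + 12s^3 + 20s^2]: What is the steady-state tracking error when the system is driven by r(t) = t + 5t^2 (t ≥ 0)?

Factoring s^2 from the denominator leaves a polynomial with constant term 20, so the system is type 2. Treating each term separately:
  • t: tracked with zero error.
  • 5t^2: e_ss = 10/K_a with K_a=7.2 → 25/18.
Total e_ss = 25/18.

25/18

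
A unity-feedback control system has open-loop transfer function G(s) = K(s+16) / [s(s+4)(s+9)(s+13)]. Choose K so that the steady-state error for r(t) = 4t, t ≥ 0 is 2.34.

G(s) has one factor of s in the denominator, so the system is type 1.
K_v = lim_{s→0} s·G(s) = K·16 / (4·9·13) = (4/117)·K.
e_ss = 4/K_v = 2.34 ⇒ K_v = 200/117 ⇒ K = (200/117)/(4/117) = 50.

50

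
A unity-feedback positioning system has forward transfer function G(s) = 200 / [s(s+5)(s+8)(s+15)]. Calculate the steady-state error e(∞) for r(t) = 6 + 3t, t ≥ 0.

System type = 1 (one pole at s=0). By superposition:
  • 6: tracked with zero error.
  • 3t: e_ss = 3/K_v with K_v=1/3 → 9.
Total e_ss = 9.

9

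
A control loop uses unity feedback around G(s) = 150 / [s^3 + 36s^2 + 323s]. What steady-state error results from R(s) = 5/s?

0

Lowest-order denominator term is 323s, so the open loop has 1 pole at the origin → type 1 system.
K_p = ∞ for a type-1 system; e_ss to a step is zero.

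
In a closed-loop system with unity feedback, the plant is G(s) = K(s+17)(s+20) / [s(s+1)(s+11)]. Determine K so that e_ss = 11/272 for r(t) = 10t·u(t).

8

One free integrator in G(s): this is a type 1 system.
K_v = lim_{s→0} s·G(s) = K·17·20 / (1·11) = (340/11)·K.
e_ss = 10/K_v = 11/272 ⇒ K_v = 2720/11 ⇒ K = (2720/11)/(340/11) = 8.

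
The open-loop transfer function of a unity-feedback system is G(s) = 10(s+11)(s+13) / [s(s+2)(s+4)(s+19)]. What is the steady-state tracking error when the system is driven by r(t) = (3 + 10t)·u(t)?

The open loop has one pole at the origin → type 1 system. Taking each input component in turn:
  • 3: tracked with zero error.
  • 10t: e_ss = 10/K_v with K_v=715/76 → 152/143.
Total e_ss = 152/143.

152/143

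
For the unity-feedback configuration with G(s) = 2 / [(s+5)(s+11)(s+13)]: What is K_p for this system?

No free integrators in G(s): this is a type 0 system.
K_p = lim_{s→0} G(s) = 2 / (5·11·13) = 2/715.

2/715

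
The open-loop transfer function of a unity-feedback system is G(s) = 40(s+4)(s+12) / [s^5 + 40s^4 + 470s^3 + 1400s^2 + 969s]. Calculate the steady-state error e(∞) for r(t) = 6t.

Lowest-order denominator term is 969s, so the open loop has 1 pole at the origin → type 1 system.
K_v = lim_{s→0} s·G(s) = 40·4·12 / 969 = 640/323.
e_ss = 6/K_v = 6/(640/323) = 969/320.

969/320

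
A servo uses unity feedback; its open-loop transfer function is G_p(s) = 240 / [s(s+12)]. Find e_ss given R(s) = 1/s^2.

System type = 1 (one pole at s=0).
K_v = lim_{s→0} s·G_p(s) = 240 / (12) = 20.
e_ss = 1/K_v = 1/20 = 0.05.

0.05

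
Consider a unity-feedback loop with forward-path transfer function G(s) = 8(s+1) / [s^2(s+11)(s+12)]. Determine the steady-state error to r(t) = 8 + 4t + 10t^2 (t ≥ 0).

G(s) has two factors of s in the denominator, so the system is type 2. Taking each input component in turn:
  • 8: tracked with zero error.
  • 4t: tracked with zero error.
  • 10t^2: e_ss = 20/K_a with K_a=2/33 → 330.
Total e_ss = 330.

330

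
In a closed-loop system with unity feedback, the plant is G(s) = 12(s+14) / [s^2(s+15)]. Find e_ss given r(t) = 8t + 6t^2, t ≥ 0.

15/14

Two free integrators in G(s): this is a type 2 system. Taking each input component in turn:
  • 8t: tracked with zero error.
  • 6t^2: e_ss = 12/K_a with K_a=11.2 → 15/14.
Total e_ss = 15/14.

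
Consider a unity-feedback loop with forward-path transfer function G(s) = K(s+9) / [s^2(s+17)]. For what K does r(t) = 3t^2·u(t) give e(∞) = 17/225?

150

G(s) has two factors of s in the denominator, so the system is type 2.
K_a = lim_{s→0} s^2·G(s) = K·9 / (17) = (9/17)·K.
e_ss = 6/K_a = 17/225 ⇒ K_a = 1350/17 ⇒ K = (1350/17)/(9/17) = 150.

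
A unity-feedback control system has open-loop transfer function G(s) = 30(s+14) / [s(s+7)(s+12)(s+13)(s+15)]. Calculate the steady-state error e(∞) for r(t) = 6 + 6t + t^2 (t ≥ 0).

infinity

The open loop has one pole at the origin → type 1 system. Taking each input component in turn:
  • 6: tracked with zero error.
  • 6t: e_ss = 6/K_v with K_v=1/39 → 234.
  • t^2: a type-1 system cannot track it, e_ss → ∞.
The unbounded component dominates.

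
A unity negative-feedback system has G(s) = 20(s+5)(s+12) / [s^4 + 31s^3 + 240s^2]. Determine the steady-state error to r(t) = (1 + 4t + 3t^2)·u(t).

1.2

Factoring s^2 from the denominator leaves a polynomial with constant term 240, so the system is type 2. Taking each input component in turn:
  • 1: tracked with zero error.
  • 4t: tracked with zero error.
  • 3t^2: e_ss = 6/K_a with K_a=5 → 1.2.
Total e_ss = 1.2.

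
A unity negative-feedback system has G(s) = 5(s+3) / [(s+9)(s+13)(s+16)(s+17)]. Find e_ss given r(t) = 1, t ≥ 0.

10608/10613

System type = 0 (no poles at s=0).
K_p = lim_{s→0} G(s) = 5·3 / (9·13·16·17) = 5/10608.
e_ss = 1/(1 + K_p) = 1/(10613/10608) = 10608/10613.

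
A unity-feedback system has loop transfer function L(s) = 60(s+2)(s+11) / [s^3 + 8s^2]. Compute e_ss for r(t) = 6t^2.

4/55

Lowest-order denominator term is 8s^2, so the open loop has 2 poles at the origin → type 2 system.
K_a = lim_{s→0} s^2·L(s) = 60·2·11 / 8 = 165.
r(t) = 6t^2 gives R(s) = 12/s^3.
e_ss = 12/K_a = 12/165 = 4/55.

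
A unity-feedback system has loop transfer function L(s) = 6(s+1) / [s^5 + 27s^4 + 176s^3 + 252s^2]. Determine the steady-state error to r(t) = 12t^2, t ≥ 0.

1008

The denominator has no term below 252s^2 — 2 poles at s=0, type 2.
K_a = lim_{s→0} s^2·L(s) = 6·1 / 252 = 1/42.
r(t) = 12t^2 gives R(s) = 24/s^3.
e_ss = 24/K_a = 24/(1/42) = 1008.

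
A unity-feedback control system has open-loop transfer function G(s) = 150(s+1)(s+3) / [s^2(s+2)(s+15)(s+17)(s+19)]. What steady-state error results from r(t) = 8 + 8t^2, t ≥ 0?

Two free integrators in G(s): this is a type 2 system. By superposition:
  • 8: tracked with zero error.
  • 8t^2: e_ss = 16/K_a with K_a=15/323 → 5168/15.
Total e_ss = 5168/15.

5168/15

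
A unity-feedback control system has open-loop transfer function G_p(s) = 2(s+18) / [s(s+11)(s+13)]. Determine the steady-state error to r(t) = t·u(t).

G_p(s) has one factor of s in the denominator, so the system is type 1.
K_v = lim_{s→0} s·G_p(s) = 2·18 / (11·13) = 36/143.
e_ss = 1/K_v = 1/(36/143) = 143/36.

143/36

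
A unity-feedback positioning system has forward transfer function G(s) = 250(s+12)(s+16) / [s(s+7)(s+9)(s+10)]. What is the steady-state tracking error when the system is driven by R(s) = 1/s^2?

21/1600

The open loop has one pole at the origin → type 1 system.
K_v = lim_{s→0} s·G(s) = 250·12·16 / (7·9·10) = 1600/21.
e_ss = 1/K_v = 1/(1600/21) = 21/1600.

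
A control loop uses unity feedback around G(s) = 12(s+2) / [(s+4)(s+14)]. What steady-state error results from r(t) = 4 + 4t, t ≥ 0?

No free integrators in G(s): this is a type 0 system. Taking each input component in turn:
  • 4: e_ss = 4/(1+K_p) with K_p=3/7 → 2.8.
  • 4t: a type-0 system cannot track it, e_ss → ∞.
The unbounded component dominates.

infinity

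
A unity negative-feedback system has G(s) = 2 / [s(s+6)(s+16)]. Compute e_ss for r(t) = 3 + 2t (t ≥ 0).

G(s) has one factor of s in the denominator, so the system is type 1. By superposition:
  • 3: tracked with zero error.
  • 2t: e_ss = 2/K_v with K_v=1/48 → 96.
Total e_ss = 96.

96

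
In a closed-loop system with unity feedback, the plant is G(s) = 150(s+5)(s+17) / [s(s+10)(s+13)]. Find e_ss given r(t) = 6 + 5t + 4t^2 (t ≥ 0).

G(s) has one factor of s in the denominator, so the system is type 1. Treating each term separately:
  • 6: tracked with zero error.
  • 5t: e_ss = 5/K_v with K_v=1275/13 → 13/255.
  • 4t^2: a type-1 system cannot track it, e_ss → ∞.
The unbounded component dominates.

infinity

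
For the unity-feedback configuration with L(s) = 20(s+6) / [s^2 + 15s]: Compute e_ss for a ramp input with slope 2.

0.25

The denominator has no term below 15s — 1 pole at s=0, type 1.
K_v = lim_{s→0} s·L(s) = 20·6 / 15 = 8.
e_ss = 2/K_v = 2/8 = 0.25.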